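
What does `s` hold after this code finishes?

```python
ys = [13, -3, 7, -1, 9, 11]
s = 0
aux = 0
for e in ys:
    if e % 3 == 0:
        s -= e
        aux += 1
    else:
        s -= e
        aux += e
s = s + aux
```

e=13: not %3==0, s = 0-13 = -13; aux=13
e=-3: %3==0, s = (-13)-(-3) = -10; aux=14
e=7: not %3==0, s = (-10)-7 = -17; aux=21
e=-1: not %3==0, s = (-17)-(-1) = -16; aux=20
e=9: %3==0, s = (-16)-9 = -25; aux=21
e=11: not %3==0, s = (-25)-11 = -36; aux=32
s+aux = (-36)+32 = -4

-4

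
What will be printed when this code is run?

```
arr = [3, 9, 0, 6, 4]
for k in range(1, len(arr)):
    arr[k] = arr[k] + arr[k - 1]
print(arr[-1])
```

k=1: arr[1] = 9+3 = 12 → [3, 12, 0, 6, 4]
k=2: arr[2] = 0+12 = 12 → [3, 12, 12, 6, 4]
k=3: arr[3] = 6+12 = 18 → [3, 12, 12, 18, 4]
k=4: arr[4] = 4+18 = 22 → [3, 12, 12, 18, 22]

22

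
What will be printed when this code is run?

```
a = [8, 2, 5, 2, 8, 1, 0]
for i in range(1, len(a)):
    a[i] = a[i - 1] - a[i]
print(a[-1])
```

i=1: a[1] = 8-2 = 6 → [8, 6, 5, 2, 8, 1, 0]
i=2: a[2] = 6-5 = 1 → [8, 6, 1, 2, 8, 1, 0]
i=3: a[3] = 1-2 = -1 → [8, 6, 1, -1, 8, 1, 0]
i=4: a[4] = (-1)-8 = -9 → [8, 6, 1, -1, -9, 1, 0]
i=5: a[5] = (-9)-1 = -10 → [8, 6, 1, -1, -9, -10, 0]
i=6: a[6] = (-10)-0 = -10 → [8, 6, 1, -1, -9, -10, -10]

-10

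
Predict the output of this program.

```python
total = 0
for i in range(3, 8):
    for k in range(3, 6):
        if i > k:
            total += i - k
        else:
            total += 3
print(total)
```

37

i=3,k=3: not 3>3, total = 0+3 = 3
i=3,k=4: not 3>4, total = 3+3 = 6
i=3,k=5: not 3>5, total = 6+3 = 9
i=4,k=3: 4>3, total = 9+1 = 10
i=4,k=4: not 4>4, total = 10+3 = 13
i=4,k=5: not 4>5, total = 13+3 = 16
i=5,k=3: 5>3, total = 16+2 = 18
i=5,k=4: 5>4, total = 18+1 = 19
i=5,k=5: not 5>5, total = 19+3 = 22
i=6,k=3: 6>3, total = 22+3 = 25
i=6,k=4: 6>4, total = 25+2 = 27
i=6,k=5: 6>5, total = 27+1 = 28
i=7,k=3: 7>3, total = 28+4 = 32
i=7,k=4: 7>4, total = 32+3 = 35
i=7,k=5: 7>5, total = 35+2 = 37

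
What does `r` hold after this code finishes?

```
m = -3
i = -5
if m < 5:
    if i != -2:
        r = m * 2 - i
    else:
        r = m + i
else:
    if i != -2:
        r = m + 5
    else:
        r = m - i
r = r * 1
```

m=-3, i=-5
m < 5 is True; i != -2 is True
→ r = m * 2 - i = -1
r = (-1)*1 = -1

-1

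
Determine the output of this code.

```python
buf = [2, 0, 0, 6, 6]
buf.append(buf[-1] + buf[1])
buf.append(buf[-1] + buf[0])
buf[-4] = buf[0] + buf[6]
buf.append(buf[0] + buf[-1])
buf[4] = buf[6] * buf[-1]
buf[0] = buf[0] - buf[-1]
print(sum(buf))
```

106

append buf[-1]+buf[1] = 6+0 = 6 → [2, 0, 0, 6, 6, 6]
append buf[-1]+buf[0] = 6+2 = 8 → [2, 0, 0, 6, 6, 6, 8]
buf[-4] = buf[0]+buf[6] = 2+8 = 10 → [2, 0, 0, 10, 6, 6, 8]
append buf[0]+buf[-1] = 2+8 = 10 → [2, 0, 0, 10, 6, 6, 8, 10]
buf[4] = buf[6]*buf[-1] = 8*10 = 80 → [2, 0, 0, 10, 80, 6, 8, 10]
buf[0] = buf[0]-buf[-1] = 2-10 = -8 → [-8, 0, 0, 10, 80, 6, 8, 10]
sum = 106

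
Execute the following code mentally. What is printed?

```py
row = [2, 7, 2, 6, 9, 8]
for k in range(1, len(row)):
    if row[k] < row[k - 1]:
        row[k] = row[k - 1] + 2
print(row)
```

[2, 7, 9, 11, 13, 15]

k=1: 7>=2, unchanged → [2, 7, 2, 6, 9, 8]
k=2: 2<7, row[2] = 7+2 = 9 → [2, 7, 9, 6, 9, 8]
k=3: 6<9, row[3] = 9+2 = 11 → [2, 7, 9, 11, 9, 8]
k=4: 9<11, row[4] = 11+2 = 13 → [2, 7, 9, 11, 13, 8]
k=5: 8<13, row[5] = 13+2 = 15 → [2, 7, 9, 11, 13, 15]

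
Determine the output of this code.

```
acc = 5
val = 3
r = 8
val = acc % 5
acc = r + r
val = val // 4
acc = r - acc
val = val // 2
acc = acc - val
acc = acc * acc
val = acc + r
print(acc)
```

64

val = 5%5 = 0
acc = 8+8 = 16
val = 0//4 = 0
acc = 8-16 = -8
val = 0//2 = 0
acc = (-8)-0 = -8
acc = (-8)*(-8) = 64
val = 64+8 = 72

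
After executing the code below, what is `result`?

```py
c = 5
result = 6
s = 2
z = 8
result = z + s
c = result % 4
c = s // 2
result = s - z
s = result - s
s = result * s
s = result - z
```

-6

result = 8+2 = 10
c = 10%4 = 2
c = 2//2 = 1
result = 2-8 = -6
s = (-6)-2 = -8
s = (-6)*(-8) = 48
s = (-6)-8 = -14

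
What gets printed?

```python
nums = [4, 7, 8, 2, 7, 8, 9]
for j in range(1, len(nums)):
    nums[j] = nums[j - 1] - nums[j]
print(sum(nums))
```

j=1: nums[1] = 4-7 = -3 → [4, -3, 8, 2, 7, 8, 9]
j=2: nums[2] = (-3)-8 = -11 → [4, -3, -11, 2, 7, 8, 9]
j=3: nums[3] = (-11)-2 = -13 → [4, -3, -11, -13, 7, 8, 9]
j=4: nums[4] = (-13)-7 = -20 → [4, -3, -11, -13, -20, 8, 9]
j=5: nums[5] = (-20)-8 = -28 → [4, -3, -11, -13, -20, -28, 9]
j=6: nums[6] = (-28)-9 = -37 → [4, -3, -11, -13, -20, -28, -37]
sum = -108

-108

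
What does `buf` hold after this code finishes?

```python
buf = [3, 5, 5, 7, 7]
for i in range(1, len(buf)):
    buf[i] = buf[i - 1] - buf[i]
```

i=1: buf[1] = 3-5 = -2 → [3, -2, 5, 7, 7]
i=2: buf[2] = (-2)-5 = -7 → [3, -2, -7, 7, 7]
i=3: buf[3] = (-7)-7 = -14 → [3, -2, -7, -14, 7]
i=4: buf[4] = (-14)-7 = -21 → [3, -2, -7, -14, -21]

[3, -2, -7, -14, -21]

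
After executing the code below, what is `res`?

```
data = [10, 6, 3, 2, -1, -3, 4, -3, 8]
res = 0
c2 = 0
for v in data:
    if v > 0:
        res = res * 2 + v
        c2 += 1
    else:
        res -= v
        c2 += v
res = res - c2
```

487

v=10: >0, res = 0*2+10 = 10; c2=1
v=6: >0, res = 10*2+6 = 26; c2=2
v=3: >0, res = 26*2+3 = 55; c2=3
v=2: >0, res = 55*2+2 = 112; c2=4
v=-1: not >0, res = 112-(-1) = 113; c2=3
v=-3: not >0, res = 113-(-3) = 116; c2=0
v=4: >0, res = 116*2+4 = 236; c2=1
v=-3: not >0, res = 236-(-3) = 239; c2=-2
v=8: >0, res = 239*2+8 = 486; c2=-1
res-c2 = 486-(-1) = 487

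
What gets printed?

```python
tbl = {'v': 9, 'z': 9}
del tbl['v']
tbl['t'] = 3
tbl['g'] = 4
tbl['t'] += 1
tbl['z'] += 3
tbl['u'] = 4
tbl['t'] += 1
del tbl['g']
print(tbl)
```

{'z': 12, 't': 5, 'u': 4}

del 'v' → {'z': 9}
tbl['t'] = 3 → {'z': 9, 't': 3}
tbl['g'] = 4 → {'z': 9, 't': 3, 'g': 4}
tbl['t'] = 3+1 = 4 → {'z': 9, 't': 4, 'g': 4}
tbl['z'] = 9+3 = 12 → {'z': 12, 't': 4, 'g': 4}
tbl['u'] = 4 → {'z': 12, 't': 4, 'g': 4, 'u': 4}
tbl['t'] = 4+1 = 5 → {'z': 12, 't': 5, 'g': 4, 'u': 4}
del 'g' → {'z': 12, 't': 5, 'u': 4}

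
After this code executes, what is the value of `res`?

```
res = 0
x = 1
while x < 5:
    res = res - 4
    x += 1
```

x=1: res = 0-4 = -4
x=2: res = (-4)-4 = -8
x=3: res = (-8)-4 = -12
x=4: res = (-12)-4 = -16

-16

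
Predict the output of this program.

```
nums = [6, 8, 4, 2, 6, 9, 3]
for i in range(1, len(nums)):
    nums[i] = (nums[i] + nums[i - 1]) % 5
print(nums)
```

[6, 4, 3, 0, 1, 0, 3]

i=1: nums[1] = (8+6)%5 = 4 → [6, 4, 4, 2, 6, 9, 3]
i=2: nums[2] = (4+4)%5 = 3 → [6, 4, 3, 2, 6, 9, 3]
i=3: nums[3] = (2+3)%5 = 0 → [6, 4, 3, 0, 6, 9, 3]
i=4: nums[4] = (6+0)%5 = 1 → [6, 4, 3, 0, 1, 9, 3]
i=5: nums[5] = (9+1)%5 = 0 → [6, 4, 3, 0, 1, 0, 3]
i=6: nums[6] = (3+0)%5 = 3 → [6, 4, 3, 0, 1, 0, 3]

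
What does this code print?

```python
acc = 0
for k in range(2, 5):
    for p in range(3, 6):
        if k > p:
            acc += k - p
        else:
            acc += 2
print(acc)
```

k=2,p=3: not 2>3, acc = 0+2 = 2
k=2,p=4: not 2>4, acc = 2+2 = 4
k=2,p=5: not 2>5, acc = 4+2 = 6
k=3,p=3: not 3>3, acc = 6+2 = 8
k=3,p=4: not 3>4, acc = 8+2 = 10
k=3,p=5: not 3>5, acc = 10+2 = 12
k=4,p=3: 4>3, acc = 12+1 = 13
k=4,p=4: not 4>4, acc = 13+2 = 15
k=4,p=5: not 4>5, acc = 15+2 = 17

17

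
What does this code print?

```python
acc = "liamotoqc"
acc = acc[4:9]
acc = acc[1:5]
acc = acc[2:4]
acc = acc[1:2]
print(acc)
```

c

slice [4:9] → 'otoqc'
slice [1:5] → 'toqc'
slice [2:4] → 'qc'
slice [1:2] → 'c'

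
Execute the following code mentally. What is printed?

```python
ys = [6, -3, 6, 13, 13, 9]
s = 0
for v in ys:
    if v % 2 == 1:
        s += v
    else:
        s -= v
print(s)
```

20

v=6: not odd, s = 0-6 = -6
v=-3: odd, s = (-6)+(-3) = -9
v=6: not odd, s = (-9)-6 = -15
v=13: odd, s = (-15)+13 = -2
v=13: odd, s = (-2)+13 = 11
v=9: odd, s = 11+9 = 20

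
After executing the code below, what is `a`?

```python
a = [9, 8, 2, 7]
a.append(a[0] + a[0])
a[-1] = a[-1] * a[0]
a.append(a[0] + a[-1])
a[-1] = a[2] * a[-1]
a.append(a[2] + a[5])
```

append a[0]+a[0] = 9+9 = 18 → [9, 8, 2, 7, 18]
a[-1] = a[-1]*a[0] = 18*9 = 162 → [9, 8, 2, 7, 162]
append a[0]+a[-1] = 9+162 = 171 → [9, 8, 2, 7, 162, 171]
a[-1] = a[2]*a[-1] = 2*171 = 342 → [9, 8, 2, 7, 162, 342]
append a[2]+a[5] = 2+342 = 344 → [9, 8, 2, 7, 162, 342, 344]

[9, 8, 2, 7, 162, 342, 344]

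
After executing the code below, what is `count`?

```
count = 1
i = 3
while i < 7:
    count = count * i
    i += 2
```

i=3: count = 1*3 = 3
i=5: count = 3*5 = 15

15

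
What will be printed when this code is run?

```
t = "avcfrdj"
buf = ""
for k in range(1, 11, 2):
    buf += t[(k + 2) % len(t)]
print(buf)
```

fdacr

k=1: add t[3]='f' → 'f'
k=3: add t[5]='d' → 'fd'
k=5: add t[0]='a' → 'fda'
k=7: add t[2]='c' → 'fdac'
k=9: add t[4]='r' → 'fdacr'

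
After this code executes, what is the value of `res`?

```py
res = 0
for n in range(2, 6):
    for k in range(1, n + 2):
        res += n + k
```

120

n=2,k=1: res = 0+3 = 3
n=2,k=2: res = 3+4 = 7
n=2,k=3: res = 7+5 = 12
n=3,k=1: res = 12+4 = 16
n=3,k=2: res = 16+5 = 21
n=3,k=3: res = 21+6 = 27
n=3,k=4: res = 27+7 = 34
n=4,k=1: res = 34+5 = 39
n=4,k=2: res = 39+6 = 45
n=4,k=3: res = 45+7 = 52
n=4,k=4: res = 52+8 = 60
n=4,k=5: res = 60+9 = 69
n=5,k=1: res = 69+6 = 75
n=5,k=2: res = 75+7 = 82
n=5,k=3: res = 82+8 = 90
n=5,k=4: res = 90+9 = 99
n=5,k=5: res = 99+10 = 109
n=5,k=6: res = 109+11 = 120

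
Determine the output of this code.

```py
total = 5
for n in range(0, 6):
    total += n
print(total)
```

20

n=0: total = 5+0 = 5
n=1: total = 5+1 = 6
n=2: total = 6+2 = 8
n=3: total = 8+3 = 11
n=4: total = 11+4 = 15
n=5: total = 15+5 = 20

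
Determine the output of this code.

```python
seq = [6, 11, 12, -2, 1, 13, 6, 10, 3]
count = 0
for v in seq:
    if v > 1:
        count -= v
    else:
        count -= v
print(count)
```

v=6: >1, count = 0-6 = -6
v=11: >1, count = (-6)-11 = -17
v=12: >1, count = (-17)-12 = -29
v=-2: not >1, count = (-29)-(-2) = -27
v=1: not >1, count = (-27)-1 = -28
v=13: >1, count = (-28)-13 = -41
v=6: >1, count = (-41)-6 = -47
v=10: >1, count = (-47)-10 = -57
v=3: >1, count = (-57)-3 = -60

-60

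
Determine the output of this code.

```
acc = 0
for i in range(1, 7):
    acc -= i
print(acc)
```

i=1: acc = 0-1 = -1
i=2: acc = (-1)-2 = -3
i=3: acc = (-3)-3 = -6
i=4: acc = (-6)-4 = -10
i=5: acc = (-10)-5 = -15
i=6: acc = (-15)-6 = -21

-21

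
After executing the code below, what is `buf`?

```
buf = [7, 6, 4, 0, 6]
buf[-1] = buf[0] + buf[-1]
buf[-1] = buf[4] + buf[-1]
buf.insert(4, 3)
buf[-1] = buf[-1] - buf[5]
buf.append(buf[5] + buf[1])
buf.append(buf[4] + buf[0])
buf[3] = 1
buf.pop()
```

[7, 6, 4, 1, 3, 0, 6]

buf[-1] = buf[0]+buf[-1] = 7+6 = 13 → [7, 6, 4, 0, 13]
buf[-1] = buf[4]+buf[-1] = 13+13 = 26 → [7, 6, 4, 0, 26]
insert 3 at 4 → [7, 6, 4, 0, 3, 26]
buf[-1] = buf[-1]-buf[5] = 26-26 = 0 → [7, 6, 4, 0, 3, 0]
append buf[5]+buf[1] = 0+6 = 6 → [7, 6, 4, 0, 3, 0, 6]
append buf[4]+buf[0] = 3+7 = 10 → [7, 6, 4, 0, 3, 0, 6, 10]
buf[3] = 1 → [7, 6, 4, 1, 3, 0, 6, 10]
pop() removes 10 → [7, 6, 4, 1, 3, 0, 6]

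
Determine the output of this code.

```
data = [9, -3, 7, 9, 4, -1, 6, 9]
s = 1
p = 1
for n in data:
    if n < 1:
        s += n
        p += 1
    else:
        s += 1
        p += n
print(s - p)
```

n=9: not <1, s = 1+1 = 2; p=10
n=-3: <1, s = 2+(-3) = -1; p=11
n=7: not <1, s = (-1)+1 = 0; p=18
n=9: not <1, s = 0+1 = 1; p=27
n=4: not <1, s = 1+1 = 2; p=31
n=-1: <1, s = 2+(-1) = 1; p=32
n=6: not <1, s = 1+1 = 2; p=38
n=9: not <1, s = 2+1 = 3; p=47
s-p = 3-47 = -44

-44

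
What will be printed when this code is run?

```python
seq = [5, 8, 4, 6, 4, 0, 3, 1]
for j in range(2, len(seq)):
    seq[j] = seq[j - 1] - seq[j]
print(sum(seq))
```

-16

j=2: seq[2] = 8-4 = 4 → [5, 8, 4, 6, 4, 0, 3, 1]
j=3: seq[3] = 4-6 = -2 → [5, 8, 4, -2, 4, 0, 3, 1]
j=4: seq[4] = (-2)-4 = -6 → [5, 8, 4, -2, -6, 0, 3, 1]
j=5: seq[5] = (-6)-0 = -6 → [5, 8, 4, -2, -6, -6, 3, 1]
j=6: seq[6] = (-6)-3 = -9 → [5, 8, 4, -2, -6, -6, -9, 1]
j=7: seq[7] = (-9)-1 = -10 → [5, 8, 4, -2, -6, -6, -9, -10]
sum = -16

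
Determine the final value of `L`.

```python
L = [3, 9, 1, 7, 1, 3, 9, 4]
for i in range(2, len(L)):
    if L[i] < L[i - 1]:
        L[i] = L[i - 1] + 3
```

[3, 9, 12, 15, 18, 21, 24, 27]

i=2: 1<9, L[2] = 9+3 = 12 → [3, 9, 12, 7, 1, 3, 9, 4]
i=3: 7<12, L[3] = 12+3 = 15 → [3, 9, 12, 15, 1, 3, 9, 4]
i=4: 1<15, L[4] = 15+3 = 18 → [3, 9, 12, 15, 18, 3, 9, 4]
i=5: 3<18, L[5] = 18+3 = 21 → [3, 9, 12, 15, 18, 21, 9, 4]
i=6: 9<21, L[6] = 21+3 = 24 → [3, 9, 12, 15, 18, 21, 24, 4]
i=7: 4<24, L[7] = 24+3 = 27 → [3, 9, 12, 15, 18, 21, 24, 27]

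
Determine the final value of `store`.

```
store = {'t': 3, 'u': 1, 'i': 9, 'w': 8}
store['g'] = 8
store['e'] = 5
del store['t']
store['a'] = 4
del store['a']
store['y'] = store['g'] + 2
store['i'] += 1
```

store['g'] = 8 → {'t': 3, 'u': 1, 'i': 9, 'w': 8, 'g': 8}
store['e'] = 5 → {'t': 3, 'u': 1, 'i': 9, 'w': 8, 'g': 8, 'e': 5}
del 't' → {'u': 1, 'i': 9, 'w': 8, 'g': 8, 'e': 5}
store['a'] = 4 → {'u': 1, 'i': 9, 'w': 8, 'g': 8, 'e': 5, 'a': 4}
del 'a' → {'u': 1, 'i': 9, 'w': 8, 'g': 8, 'e': 5}
store['y'] = store['g']+2 = 10 → {'u': 1, 'i': 9, 'w': 8, 'g': 8, 'e': 5, 'y': 10}
store['i'] = 9+1 = 10 → {'u': 1, 'i': 10, 'w': 8, 'g': 8, 'e': 5, 'y': 10}

{'u': 1, 'i': 10, 'w': 8, 'g': 8, 'e': 5, 'y': 10}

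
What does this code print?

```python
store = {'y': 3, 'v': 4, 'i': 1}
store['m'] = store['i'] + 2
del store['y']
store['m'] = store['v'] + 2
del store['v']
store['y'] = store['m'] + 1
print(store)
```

{'i': 1, 'm': 6, 'y': 7}

store['m'] = store['i']+2 = 3 → {'y': 3, 'v': 4, 'i': 1, 'm': 3}
del 'y' → {'v': 4, 'i': 1, 'm': 3}
store['m'] = store['v']+2 = 6 → {'v': 4, 'i': 1, 'm': 6}
del 'v' → {'i': 1, 'm': 6}
store['y'] = store['m']+1 = 7 → {'i': 1, 'm': 6, 'y': 7}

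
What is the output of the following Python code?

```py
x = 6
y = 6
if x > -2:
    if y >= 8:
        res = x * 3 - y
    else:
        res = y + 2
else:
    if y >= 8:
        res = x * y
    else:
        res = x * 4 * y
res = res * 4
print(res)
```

32

x=6, y=6
x > -2 is True; y >= 8 is False
→ res = y + 2 = 8
res = 8*4 = 32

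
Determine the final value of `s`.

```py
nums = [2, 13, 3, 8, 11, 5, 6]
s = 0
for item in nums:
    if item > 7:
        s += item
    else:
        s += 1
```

item=2: not >7, s = 0+1 = 1
item=13: >7, s = 1+13 = 14
item=3: not >7, s = 14+1 = 15
item=8: >7, s = 15+8 = 23
item=11: >7, s = 23+11 = 34
item=5: not >7, s = 34+1 = 35
item=6: not >7, s = 35+1 = 36

36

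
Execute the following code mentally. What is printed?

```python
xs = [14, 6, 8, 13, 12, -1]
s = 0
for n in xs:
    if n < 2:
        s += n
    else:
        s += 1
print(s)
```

4

n=14: not <2, s = 0+1 = 1
n=6: not <2, s = 1+1 = 2
n=8: not <2, s = 2+1 = 3
n=13: not <2, s = 3+1 = 4
n=12: not <2, s = 4+1 = 5
n=-1: <2, s = 5+(-1) = 4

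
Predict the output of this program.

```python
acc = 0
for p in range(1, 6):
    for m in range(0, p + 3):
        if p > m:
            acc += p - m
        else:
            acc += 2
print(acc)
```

65

p=1,m=0: 1>0, acc = 0+1 = 1
p=1,m=1: not 1>1, acc = 1+2 = 3
p=1,m=2: not 1>2, acc = 3+2 = 5
p=1,m=3: not 1>3, acc = 5+2 = 7
p=2,m=0: 2>0, acc = 7+2 = 9
p=2,m=1: 2>1, acc = 9+1 = 10
p=2,m=2: not 2>2, acc = 10+2 = 12
p=2,m=3: not 2>3, acc = 12+2 = 14
p=2,m=4: not 2>4, acc = 14+2 = 16
p=3,m=0: 3>0, acc = 16+3 = 19
p=3,m=1: 3>1, acc = 19+2 = 21
p=3,m=2: 3>2, acc = 21+1 = 22
p=3,m=3: not 3>3, acc = 22+2 = 24
p=3,m=4: not 3>4, acc = 24+2 = 26
p=3,m=5: not 3>5, acc = 26+2 = 28
p=4,m=0: 4>0, acc = 28+4 = 32
p=4,m=1: 4>1, acc = 32+3 = 35
p=4,m=2: 4>2, acc = 35+2 = 37
p=4,m=3: 4>3, acc = 37+1 = 38
p=4,m=4: not 4>4, acc = 38+2 = 40
p=4,m=5: not 4>5, acc = 40+2 = 42
p=4,m=6: not 4>6, acc = 42+2 = 44
p=5,m=0: 5>0, acc = 44+5 = 49
p=5,m=1: 5>1, acc = 49+4 = 53
p=5,m=2: 5>2, acc = 53+3 = 56
p=5,m=3: 5>3, acc = 56+2 = 58
p=5,m=4: 5>4, acc = 58+1 = 59
p=5,m=5: not 5>5, acc = 59+2 = 61
p=5,m=6: not 5>6, acc = 61+2 = 63
p=5,m=7: not 5>7, acc = 63+2 = 65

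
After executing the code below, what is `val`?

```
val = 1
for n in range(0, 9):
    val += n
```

37

n=0: val = 1+0 = 1
n=1: val = 1+1 = 2
n=2: val = 2+2 = 4
n=3: val = 4+3 = 7
n=4: val = 7+4 = 11
n=5: val = 11+5 = 16
n=6: val = 16+6 = 22
n=7: val = 22+7 = 29
n=8: val = 29+8 = 37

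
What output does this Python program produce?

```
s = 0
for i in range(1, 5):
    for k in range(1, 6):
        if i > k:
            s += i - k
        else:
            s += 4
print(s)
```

66

i=1,k=1: not 1>1, s = 0+4 = 4
i=1,k=2: not 1>2, s = 4+4 = 8
i=1,k=3: not 1>3, s = 8+4 = 12
i=1,k=4: not 1>4, s = 12+4 = 16
i=1,k=5: not 1>5, s = 16+4 = 20
i=2,k=1: 2>1, s = 20+1 = 21
i=2,k=2: not 2>2, s = 21+4 = 25
i=2,k=3: not 2>3, s = 25+4 = 29
i=2,k=4: not 2>4, s = 29+4 = 33
i=2,k=5: not 2>5, s = 33+4 = 37
i=3,k=1: 3>1, s = 37+2 = 39
i=3,k=2: 3>2, s = 39+1 = 40
i=3,k=3: not 3>3, s = 40+4 = 44
i=3,k=4: not 3>4, s = 44+4 = 48
i=3,k=5: not 3>5, s = 48+4 = 52
i=4,k=1: 4>1, s = 52+3 = 55
i=4,k=2: 4>2, s = 55+2 = 57
i=4,k=3: 4>3, s = 57+1 = 58
i=4,k=4: not 4>4, s = 58+4 = 62
i=4,k=5: not 4>5, s = 62+4 = 66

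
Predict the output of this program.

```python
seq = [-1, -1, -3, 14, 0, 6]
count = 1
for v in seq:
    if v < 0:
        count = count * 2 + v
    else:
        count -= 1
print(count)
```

-4

v=-1: <0, count = 1*2+(-1) = 1
v=-1: <0, count = 1*2+(-1) = 1
v=-3: <0, count = 1*2+(-3) = -1
v=14: not <0, count = (-1)-1 = -2
v=0: not <0, count = (-2)-1 = -3
v=6: not <0, count = (-3)-1 = -4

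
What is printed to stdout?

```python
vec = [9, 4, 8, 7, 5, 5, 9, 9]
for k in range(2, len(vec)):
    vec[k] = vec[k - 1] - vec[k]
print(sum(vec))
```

-108

k=2: vec[2] = 4-8 = -4 → [9, 4, -4, 7, 5, 5, 9, 9]
k=3: vec[3] = (-4)-7 = -11 → [9, 4, -4, -11, 5, 5, 9, 9]
k=4: vec[4] = (-11)-5 = -16 → [9, 4, -4, -11, -16, 5, 9, 9]
k=5: vec[5] = (-16)-5 = -21 → [9, 4, -4, -11, -16, -21, 9, 9]
k=6: vec[6] = (-21)-9 = -30 → [9, 4, -4, -11, -16, -21, -30, 9]
k=7: vec[7] = (-30)-9 = -39 → [9, 4, -4, -11, -16, -21, -30, -39]
sum = -108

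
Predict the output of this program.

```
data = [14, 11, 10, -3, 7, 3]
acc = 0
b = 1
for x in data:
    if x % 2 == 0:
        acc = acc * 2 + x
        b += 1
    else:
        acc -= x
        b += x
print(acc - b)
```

x=14: even, acc = 0*2+14 = 14; b=2
x=11: not even, acc = 14-11 = 3; b=13
x=10: even, acc = 3*2+10 = 16; b=14
x=-3: not even, acc = 16-(-3) = 19; b=11
x=7: not even, acc = 19-7 = 12; b=18
x=3: not even, acc = 12-3 = 9; b=21
acc-b = 9-21 = -12

-12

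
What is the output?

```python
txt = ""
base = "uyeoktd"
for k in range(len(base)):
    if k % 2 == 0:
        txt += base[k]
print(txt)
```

uekd

k=0: add 'u' → 'u'
k=1: skip
k=2: add 'e' → 'ue'
k=3: skip
k=4: add 'k' → 'uek'
k=5: skip
k=6: add 'd' → 'uekd'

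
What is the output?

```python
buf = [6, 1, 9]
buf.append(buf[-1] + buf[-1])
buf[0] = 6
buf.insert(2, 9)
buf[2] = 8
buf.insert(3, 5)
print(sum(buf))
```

append buf[-1]+buf[-1] = 9+9 = 18 → [6, 1, 9, 18]
buf[0] = 6 → [6, 1, 9, 18]
insert 9 at 2 → [6, 1, 9, 9, 18]
buf[2] = 8 → [6, 1, 8, 9, 18]
insert 5 at 3 → [6, 1, 8, 5, 9, 18]
sum = 47

47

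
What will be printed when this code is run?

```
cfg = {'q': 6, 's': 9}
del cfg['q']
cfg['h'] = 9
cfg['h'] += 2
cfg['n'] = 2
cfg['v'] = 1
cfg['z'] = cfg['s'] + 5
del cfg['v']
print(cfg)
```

{'s': 9, 'h': 11, 'n': 2, 'z': 14}

del 'q' → {'s': 9}
cfg['h'] = 9 → {'s': 9, 'h': 9}
cfg['h'] = 9+2 = 11 → {'s': 9, 'h': 11}
cfg['n'] = 2 → {'s': 9, 'h': 11, 'n': 2}
cfg['v'] = 1 → {'s': 9, 'h': 11, 'n': 2, 'v': 1}
cfg['z'] = cfg['s']+5 = 14 → {'s': 9, 'h': 11, 'n': 2, 'v': 1, 'z': 14}
del 'v' → {'s': 9, 'h': 11, 'n': 2, 'z': 14}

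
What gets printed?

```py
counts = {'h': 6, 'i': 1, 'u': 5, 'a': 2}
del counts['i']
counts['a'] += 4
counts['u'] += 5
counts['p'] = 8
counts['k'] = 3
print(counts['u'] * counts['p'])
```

80

del 'i' → {'h': 6, 'u': 5, 'a': 2}
counts['a'] = 2+4 = 6 → {'h': 6, 'u': 5, 'a': 6}
counts['u'] = 5+5 = 10 → {'h': 6, 'u': 10, 'a': 6}
counts['p'] = 8 → {'h': 6, 'u': 10, 'a': 6, 'p': 8}
counts['k'] = 3 → {'h': 6, 'u': 10, 'a': 6, 'p': 8, 'k': 3}
counts['u']*counts['p'] = 10*8 = 80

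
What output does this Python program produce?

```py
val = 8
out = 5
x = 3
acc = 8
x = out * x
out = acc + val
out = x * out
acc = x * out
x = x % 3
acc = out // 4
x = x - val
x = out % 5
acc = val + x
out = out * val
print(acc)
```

8

x = 5*3 = 15
out = 8+8 = 16
out = 15*16 = 240
acc = 15*240 = 3600
x = 15%3 = 0
acc = 240//4 = 60
x = 0-8 = -8
x = 240%5 = 0
acc = 8+0 = 8
out = 240*8 = 1920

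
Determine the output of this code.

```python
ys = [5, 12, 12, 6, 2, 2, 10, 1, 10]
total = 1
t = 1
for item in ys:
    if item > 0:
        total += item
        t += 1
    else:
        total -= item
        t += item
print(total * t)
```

item=5: >0, total = 1+5 = 6; t=2
item=12: >0, total = 6+12 = 18; t=3
item=12: >0, total = 18+12 = 30; t=4
item=6: >0, total = 30+6 = 36; t=5
item=2: >0, total = 36+2 = 38; t=6
item=2: >0, total = 38+2 = 40; t=7
item=10: >0, total = 40+10 = 50; t=8
item=1: >0, total = 50+1 = 51; t=9
item=10: >0, total = 51+10 = 61; t=10
total*t = 61*10 = 610

610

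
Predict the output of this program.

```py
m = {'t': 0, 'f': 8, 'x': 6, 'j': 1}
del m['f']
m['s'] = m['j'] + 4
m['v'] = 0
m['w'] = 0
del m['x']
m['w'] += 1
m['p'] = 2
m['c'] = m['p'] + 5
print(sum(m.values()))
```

16

del 'f' → {'t': 0, 'x': 6, 'j': 1}
m['s'] = m['j']+4 = 5 → {'t': 0, 'x': 6, 'j': 1, 's': 5}
m['v'] = 0 → {'t': 0, 'x': 6, 'j': 1, 's': 5, 'v': 0}
m['w'] = 0 → {'t': 0, 'x': 6, 'j': 1, 's': 5, 'v': 0, 'w': 0}
del 'x' → {'t': 0, 'j': 1, 's': 5, 'v': 0, 'w': 0}
m['w'] = 0+1 = 1 → {'t': 0, 'j': 1, 's': 5, 'v': 0, 'w': 1}
m['p'] = 2 → {'t': 0, 'j': 1, 's': 5, 'v': 0, 'w': 1, 'p': 2}
m['c'] = m['p']+5 = 7 → {'t': 0, 'j': 1, 's': 5, 'v': 0, 'w': 1, 'p': 2, 'c': 7}
sum of values = 16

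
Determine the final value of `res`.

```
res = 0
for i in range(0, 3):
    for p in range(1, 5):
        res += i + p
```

i=0,p=1: res = 0+1 = 1
i=0,p=2: res = 1+2 = 3
i=0,p=3: res = 3+3 = 6
i=0,p=4: res = 6+4 = 10
i=1,p=1: res = 10+2 = 12
i=1,p=2: res = 12+3 = 15
i=1,p=3: res = 15+4 = 19
i=1,p=4: res = 19+5 = 24
i=2,p=1: res = 24+3 = 27
i=2,p=2: res = 27+4 = 31
i=2,p=3: res = 31+5 = 36
i=2,p=4: res = 36+6 = 42

42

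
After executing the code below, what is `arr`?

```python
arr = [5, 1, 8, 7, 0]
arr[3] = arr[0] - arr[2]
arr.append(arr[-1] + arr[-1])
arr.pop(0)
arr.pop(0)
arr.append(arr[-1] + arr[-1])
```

[8, -3, 0, 0, 0]

arr[3] = arr[0]-arr[2] = 5-8 = -3 → [5, 1, 8, -3, 0]
append arr[-1]+arr[-1] = 0+0 = 0 → [5, 1, 8, -3, 0, 0]
pop(0) removes 5 → [1, 8, -3, 0, 0]
pop(0) removes 1 → [8, -3, 0, 0]
append arr[-1]+arr[-1] = 0+0 = 0 → [8, -3, 0, 0, 0]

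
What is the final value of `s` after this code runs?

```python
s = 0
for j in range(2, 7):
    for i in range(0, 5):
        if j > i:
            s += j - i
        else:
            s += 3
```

j=2,i=0: 2>0, s = 0+2 = 2
j=2,i=1: 2>1, s = 2+1 = 3
j=2,i=2: not 2>2, s = 3+3 = 6
j=2,i=3: not 2>3, s = 6+3 = 9
j=2,i=4: not 2>4, s = 9+3 = 12
j=3,i=0: 3>0, s = 12+3 = 15
j=3,i=1: 3>1, s = 15+2 = 17
j=3,i=2: 3>2, s = 17+1 = 18
j=3,i=3: not 3>3, s = 18+3 = 21
j=3,i=4: not 3>4, s = 21+3 = 24
j=4,i=0: 4>0, s = 24+4 = 28
j=4,i=1: 4>1, s = 28+3 = 31
j=4,i=2: 4>2, s = 31+2 = 33
j=4,i=3: 4>3, s = 33+1 = 34
j=4,i=4: not 4>4, s = 34+3 = 37
j=5,i=0: 5>0, s = 37+5 = 42
j=5,i=1: 5>1, s = 42+4 = 46
j=5,i=2: 5>2, s = 46+3 = 49
j=5,i=3: 5>3, s = 49+2 = 51
j=5,i=4: 5>4, s = 51+1 = 52
j=6,i=0: 6>0, s = 52+6 = 58
j=6,i=1: 6>1, s = 58+5 = 63
j=6,i=2: 6>2, s = 63+4 = 67
j=6,i=3: 6>3, s = 67+3 = 70
j=6,i=4: 6>4, s = 70+2 = 72

72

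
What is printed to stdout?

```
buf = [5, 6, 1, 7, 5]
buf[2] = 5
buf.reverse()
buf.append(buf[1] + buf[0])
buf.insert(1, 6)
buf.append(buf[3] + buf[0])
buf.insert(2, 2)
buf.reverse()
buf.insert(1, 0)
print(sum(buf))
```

58

buf[2] = 5 → [5, 6, 5, 7, 5]
reverse → [5, 7, 5, 6, 5]
append buf[1]+buf[0] = 7+5 = 12 → [5, 7, 5, 6, 5, 12]
insert 6 at 1 → [5, 6, 7, 5, 6, 5, 12]
append buf[3]+buf[0] = 5+5 = 10 → [5, 6, 7, 5, 6, 5, 12, 10]
insert 2 at 2 → [5, 6, 2, 7, 5, 6, 5, 12, 10]
reverse → [10, 12, 5, 6, 5, 7, 2, 6, 5]
insert 0 at 1 → [10, 0, 12, 5, 6, 5, 7, 2, 6, 5]
sum = 58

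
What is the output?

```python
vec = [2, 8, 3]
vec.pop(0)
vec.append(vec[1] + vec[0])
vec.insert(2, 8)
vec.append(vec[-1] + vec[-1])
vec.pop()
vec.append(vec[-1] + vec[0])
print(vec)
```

[8, 3, 8, 11, 19]

pop(0) removes 2 → [8, 3]
append vec[1]+vec[0] = 3+8 = 11 → [8, 3, 11]
insert 8 at 2 → [8, 3, 8, 11]
append vec[-1]+vec[-1] = 11+11 = 22 → [8, 3, 8, 11, 22]
pop() removes 22 → [8, 3, 8, 11]
append vec[-1]+vec[0] = 11+8 = 19 → [8, 3, 8, 11, 19]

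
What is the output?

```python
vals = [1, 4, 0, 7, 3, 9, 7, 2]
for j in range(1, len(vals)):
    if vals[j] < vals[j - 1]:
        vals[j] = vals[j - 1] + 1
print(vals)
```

j=1: 4>=1, unchanged → [1, 4, 0, 7, 3, 9, 7, 2]
j=2: 0<4, vals[2] = 4+1 = 5 → [1, 4, 5, 7, 3, 9, 7, 2]
j=3: 7>=5, unchanged → [1, 4, 5, 7, 3, 9, 7, 2]
j=4: 3<7, vals[4] = 7+1 = 8 → [1, 4, 5, 7, 8, 9, 7, 2]
j=5: 9>=8, unchanged → [1, 4, 5, 7, 8, 9, 7, 2]
j=6: 7<9, vals[6] = 9+1 = 10 → [1, 4, 5, 7, 8, 9, 10, 2]
j=7: 2<10, vals[7] = 10+1 = 11 → [1, 4, 5, 7, 8, 9, 10, 11]

[1, 4, 5, 7, 8, 9, 10, 11]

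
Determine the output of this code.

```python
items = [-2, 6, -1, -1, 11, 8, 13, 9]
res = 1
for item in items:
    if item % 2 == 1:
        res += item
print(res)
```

item=-2: not odd
item=6: not odd
item=-1: odd, res = 1+(-1) = 0
item=-1: odd, res = 0+(-1) = -1
item=11: odd, res = (-1)+11 = 10
item=8: not odd
item=13: odd, res = 10+13 = 23
item=9: odd, res = 23+9 = 32

32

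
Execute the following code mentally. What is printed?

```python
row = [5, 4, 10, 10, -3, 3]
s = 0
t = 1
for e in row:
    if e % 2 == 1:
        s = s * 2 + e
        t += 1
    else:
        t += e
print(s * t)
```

e=5: odd, s = 0*2+5 = 5; t=2
e=4: not odd; t=6
e=10: not odd; t=16
e=10: not odd; t=26
e=-3: odd, s = 5*2+(-3) = 7; t=27
e=3: odd, s = 7*2+3 = 17; t=28
s*t = 17*28 = 476

476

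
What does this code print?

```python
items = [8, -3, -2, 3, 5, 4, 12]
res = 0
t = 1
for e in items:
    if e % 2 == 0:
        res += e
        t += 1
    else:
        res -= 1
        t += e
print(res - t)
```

9

e=8: even, res = 0+8 = 8; t=2
e=-3: not even, res = 8-1 = 7; t=-1
e=-2: even, res = 7+(-2) = 5; t=0
e=3: not even, res = 5-1 = 4; t=3
e=5: not even, res = 4-1 = 3; t=8
e=4: even, res = 3+4 = 7; t=9
e=12: even, res = 7+12 = 19; t=10
res-t = 19-10 = 9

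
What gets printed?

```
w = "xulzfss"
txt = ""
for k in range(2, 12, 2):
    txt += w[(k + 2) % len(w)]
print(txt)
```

fsuzs

k=2: add w[4]='f' → 'f'
k=4: add w[6]='s' → 'fs'
k=6: add w[1]='u' → 'fsu'
k=8: add w[3]='z' → 'fsuz'
k=10: add w[5]='s' → 'fsuzs'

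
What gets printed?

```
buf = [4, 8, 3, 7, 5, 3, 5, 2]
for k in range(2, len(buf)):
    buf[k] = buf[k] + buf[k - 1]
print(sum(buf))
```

k=2: buf[2] = 3+8 = 11 → [4, 8, 11, 7, 5, 3, 5, 2]
k=3: buf[3] = 7+11 = 18 → [4, 8, 11, 18, 5, 3, 5, 2]
k=4: buf[4] = 5+18 = 23 → [4, 8, 11, 18, 23, 3, 5, 2]
k=5: buf[5] = 3+23 = 26 → [4, 8, 11, 18, 23, 26, 5, 2]
k=6: buf[6] = 5+26 = 31 → [4, 8, 11, 18, 23, 26, 31, 2]
k=7: buf[7] = 2+31 = 33 → [4, 8, 11, 18, 23, 26, 31, 33]
sum = 154

154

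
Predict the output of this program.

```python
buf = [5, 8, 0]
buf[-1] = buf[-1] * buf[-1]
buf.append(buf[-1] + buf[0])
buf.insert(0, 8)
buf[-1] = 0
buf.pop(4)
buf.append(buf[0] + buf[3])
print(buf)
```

[8, 5, 8, 0, 8]

buf[-1] = buf[-1]*buf[-1] = 0*0 = 0 → [5, 8, 0]
append buf[-1]+buf[0] = 0+5 = 5 → [5, 8, 0, 5]
insert 8 at 0 → [8, 5, 8, 0, 5]
buf[-1] = 0 → [8, 5, 8, 0, 0]
pop(4) removes 0 → [8, 5, 8, 0]
append buf[0]+buf[3] = 8+0 = 8 → [8, 5, 8, 0, 8]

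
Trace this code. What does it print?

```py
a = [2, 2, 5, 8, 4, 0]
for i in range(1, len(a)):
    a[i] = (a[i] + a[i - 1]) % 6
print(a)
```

[2, 4, 3, 5, 3, 3]

i=1: a[1] = (2+2)%6 = 4 → [2, 4, 5, 8, 4, 0]
i=2: a[2] = (5+4)%6 = 3 → [2, 4, 3, 8, 4, 0]
i=3: a[3] = (8+3)%6 = 5 → [2, 4, 3, 5, 4, 0]
i=4: a[4] = (4+5)%6 = 3 → [2, 4, 3, 5, 3, 0]
i=5: a[5] = (0+3)%6 = 3 → [2, 4, 3, 5, 3, 3]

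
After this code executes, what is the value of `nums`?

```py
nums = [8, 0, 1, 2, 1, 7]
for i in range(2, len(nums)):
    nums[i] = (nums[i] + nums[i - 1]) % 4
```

[8, 0, 1, 3, 0, 3]

i=2: nums[2] = (1+0)%4 = 1 → [8, 0, 1, 2, 1, 7]
i=3: nums[3] = (2+1)%4 = 3 → [8, 0, 1, 3, 1, 7]
i=4: nums[4] = (1+3)%4 = 0 → [8, 0, 1, 3, 0, 7]
i=5: nums[5] = (7+0)%4 = 3 → [8, 0, 1, 3, 0, 3]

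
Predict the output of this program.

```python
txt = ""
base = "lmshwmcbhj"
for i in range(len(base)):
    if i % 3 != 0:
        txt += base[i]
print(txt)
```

mswmbh

i=0: skip
i=1: add 'm' → 'm'
i=2: add 's' → 'ms'
i=3: skip
i=4: add 'w' → 'msw'
i=5: add 'm' → 'mswm'
i=6: skip
i=7: add 'b' → 'mswmb'
i=8: add 'h' → 'mswmbh'
i=9: skip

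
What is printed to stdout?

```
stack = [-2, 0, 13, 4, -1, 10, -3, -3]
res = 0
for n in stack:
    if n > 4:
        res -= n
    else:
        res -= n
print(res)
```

n=-2: not >4, res = 0-(-2) = 2
n=0: not >4, res = 2-0 = 2
n=13: >4, res = 2-13 = -11
n=4: not >4, res = (-11)-4 = -15
n=-1: not >4, res = (-15)-(-1) = -14
n=10: >4, res = (-14)-10 = -24
n=-3: not >4, res = (-24)-(-3) = -21
n=-3: not >4, res = (-21)-(-3) = -18

-18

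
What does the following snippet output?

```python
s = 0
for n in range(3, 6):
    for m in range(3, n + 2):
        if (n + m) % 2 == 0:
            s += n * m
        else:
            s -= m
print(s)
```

43

n=3,m=3: even sum, s = 0+9 = 9
n=3,m=4: odd sum, s = 9-4 = 5
n=4,m=3: odd sum, s = 5-3 = 2
n=4,m=4: even sum, s = 2+16 = 18
n=4,m=5: odd sum, s = 18-5 = 13
n=5,m=3: even sum, s = 13+15 = 28
n=5,m=4: odd sum, s = 28-4 = 24
n=5,m=5: even sum, s = 24+25 = 49
n=5,m=6: odd sum, s = 49-6 = 43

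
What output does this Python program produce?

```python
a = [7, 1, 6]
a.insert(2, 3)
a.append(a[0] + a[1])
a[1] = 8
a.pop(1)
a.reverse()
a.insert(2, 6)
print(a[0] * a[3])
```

24

insert 3 at 2 → [7, 1, 3, 6]
append a[0]+a[1] = 7+1 = 8 → [7, 1, 3, 6, 8]
a[1] = 8 → [7, 8, 3, 6, 8]
pop(1) removes 8 → [7, 3, 6, 8]
reverse → [8, 6, 3, 7]
insert 6 at 2 → [8, 6, 6, 3, 7]
a[0]*a[3] = 8*3 = 24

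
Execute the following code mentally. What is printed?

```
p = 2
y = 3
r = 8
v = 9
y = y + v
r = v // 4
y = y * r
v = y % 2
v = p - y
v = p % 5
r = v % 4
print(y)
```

y = 3+9 = 12
r = 9//4 = 2
y = 12*2 = 24
v = 24%2 = 0
v = 2-24 = -22
v = 2%5 = 2
r = 2%4 = 2

24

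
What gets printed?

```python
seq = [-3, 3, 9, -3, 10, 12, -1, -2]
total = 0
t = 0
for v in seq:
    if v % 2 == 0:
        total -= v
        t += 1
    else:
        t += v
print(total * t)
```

-160

v=-3: not even; t=-3
v=3: not even; t=0
v=9: not even; t=9
v=-3: not even; t=6
v=10: even, total = 0-10 = -10; t=7
v=12: even, total = (-10)-12 = -22; t=8
v=-1: not even; t=7
v=-2: even, total = (-22)-(-2) = -20; t=8
total*t = (-20)*8 = -160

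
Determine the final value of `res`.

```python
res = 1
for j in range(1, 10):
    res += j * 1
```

46

j=1: res = 1+1*1 = 2
j=2: res = 2+2*1 = 4
j=3: res = 4+3*1 = 7
j=4: res = 7+4*1 = 11
j=5: res = 11+5*1 = 16
j=6: res = 16+6*1 = 22
j=7: res = 22+7*1 = 29
j=8: res = 29+8*1 = 37
j=9: res = 37+9*1 = 46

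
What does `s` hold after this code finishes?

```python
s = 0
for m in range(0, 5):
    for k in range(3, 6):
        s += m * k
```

120

m=0,k=3: s = 0+0 = 0
m=0,k=4: s = 0+0 = 0
m=0,k=5: s = 0+0 = 0
m=1,k=3: s = 0+3 = 3
m=1,k=4: s = 3+4 = 7
m=1,k=5: s = 7+5 = 12
m=2,k=3: s = 12+6 = 18
m=2,k=4: s = 18+8 = 26
m=2,k=5: s = 26+10 = 36
m=3,k=3: s = 36+9 = 45
m=3,k=4: s = 45+12 = 57
m=3,k=5: s = 57+15 = 72
m=4,k=3: s = 72+12 = 84
m=4,k=4: s = 84+16 = 100
m=4,k=5: s = 100+20 = 120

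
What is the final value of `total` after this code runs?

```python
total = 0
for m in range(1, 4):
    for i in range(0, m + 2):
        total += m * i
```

m=1,i=0: total = 0+0 = 0
m=1,i=1: total = 0+1 = 1
m=1,i=2: total = 1+2 = 3
m=2,i=0: total = 3+0 = 3
m=2,i=1: total = 3+2 = 5
m=2,i=2: total = 5+4 = 9
m=2,i=3: total = 9+6 = 15
m=3,i=0: total = 15+0 = 15
m=3,i=1: total = 15+3 = 18
m=3,i=2: total = 18+6 = 24
m=3,i=3: total = 24+9 = 33
m=3,i=4: total = 33+12 = 45

45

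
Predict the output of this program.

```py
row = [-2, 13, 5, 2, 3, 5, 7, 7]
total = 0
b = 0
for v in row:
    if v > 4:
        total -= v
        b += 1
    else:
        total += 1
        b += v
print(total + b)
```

-26

v=-2: not >4, total = 0+1 = 1; b=-2
v=13: >4, total = 1-13 = -12; b=-1
v=5: >4, total = (-12)-5 = -17; b=0
v=2: not >4, total = (-17)+1 = -16; b=2
v=3: not >4, total = (-16)+1 = -15; b=5
v=5: >4, total = (-15)-5 = -20; b=6
v=7: >4, total = (-20)-7 = -27; b=7
v=7: >4, total = (-27)-7 = -34; b=8
total+b = (-34)+8 = -26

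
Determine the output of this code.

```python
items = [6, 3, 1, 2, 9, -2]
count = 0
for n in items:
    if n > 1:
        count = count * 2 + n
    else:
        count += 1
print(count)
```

n=6: >1, count = 0*2+6 = 6
n=3: >1, count = 6*2+3 = 15
n=1: not >1, count = 15+1 = 16
n=2: >1, count = 16*2+2 = 34
n=9: >1, count = 34*2+9 = 77
n=-2: not >1, count = 77+1 = 78

78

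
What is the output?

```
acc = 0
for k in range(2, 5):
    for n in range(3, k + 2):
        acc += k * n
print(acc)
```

k=2,n=3: acc = 0+6 = 6
k=3,n=3: acc = 6+9 = 15
k=3,n=4: acc = 15+12 = 27
k=4,n=3: acc = 27+12 = 39
k=4,n=4: acc = 39+16 = 55
k=4,n=5: acc = 55+20 = 75

75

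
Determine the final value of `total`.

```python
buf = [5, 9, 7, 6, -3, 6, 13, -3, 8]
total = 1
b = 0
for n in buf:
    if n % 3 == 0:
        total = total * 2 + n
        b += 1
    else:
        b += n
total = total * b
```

n=5: not %3==0; b=5
n=9: %3==0, total = 1*2+9 = 11; b=6
n=7: not %3==0; b=13
n=6: %3==0, total = 11*2+6 = 28; b=14
n=-3: %3==0, total = 28*2+(-3) = 53; b=15
n=6: %3==0, total = 53*2+6 = 112; b=16
n=13: not %3==0; b=29
n=-3: %3==0, total = 112*2+(-3) = 221; b=30
n=8: not %3==0; b=38
total*b = 221*38 = 8398

8398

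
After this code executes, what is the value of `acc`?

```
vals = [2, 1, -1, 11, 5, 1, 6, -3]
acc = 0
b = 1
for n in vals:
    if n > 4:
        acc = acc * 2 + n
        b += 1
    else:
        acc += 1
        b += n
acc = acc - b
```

n=2: not >4, acc = 0+1 = 1; b=3
n=1: not >4, acc = 1+1 = 2; b=4
n=-1: not >4, acc = 2+1 = 3; b=3
n=11: >4, acc = 3*2+11 = 17; b=4
n=5: >4, acc = 17*2+5 = 39; b=5
n=1: not >4, acc = 39+1 = 40; b=6
n=6: >4, acc = 40*2+6 = 86; b=7
n=-3: not >4, acc = 86+1 = 87; b=4
acc-b = 87-4 = 83

83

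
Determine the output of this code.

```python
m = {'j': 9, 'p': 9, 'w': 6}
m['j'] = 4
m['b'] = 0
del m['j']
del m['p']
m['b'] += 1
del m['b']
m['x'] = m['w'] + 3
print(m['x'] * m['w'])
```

m['j'] = 4 → {'j': 4, 'p': 9, 'w': 6}
m['b'] = 0 → {'j': 4, 'p': 9, 'w': 6, 'b': 0}
del 'j' → {'p': 9, 'w': 6, 'b': 0}
del 'p' → {'w': 6, 'b': 0}
m['b'] = 0+1 = 1 → {'w': 6, 'b': 1}
del 'b' → {'w': 6}
m['x'] = m['w']+3 = 9 → {'w': 6, 'x': 9}
m['x']*m['w'] = 9*6 = 54

54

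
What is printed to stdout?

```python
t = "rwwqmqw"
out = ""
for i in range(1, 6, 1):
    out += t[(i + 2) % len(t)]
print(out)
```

i=1: add t[3]='q' → 'q'
i=2: add t[4]='m' → 'qm'
i=3: add t[5]='q' → 'qmq'
i=4: add t[6]='w' → 'qmqw'
i=5: add t[0]='r' → 'qmqwr'

qmqwr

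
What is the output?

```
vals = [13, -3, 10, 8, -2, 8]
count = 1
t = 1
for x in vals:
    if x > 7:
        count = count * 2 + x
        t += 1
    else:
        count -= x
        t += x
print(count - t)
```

x=13: >7, count = 1*2+13 = 15; t=2
x=-3: not >7, count = 15-(-3) = 18; t=-1
x=10: >7, count = 18*2+10 = 46; t=0
x=8: >7, count = 46*2+8 = 100; t=1
x=-2: not >7, count = 100-(-2) = 102; t=-1
x=8: >7, count = 102*2+8 = 212; t=0
count-t = 212-0 = 212

212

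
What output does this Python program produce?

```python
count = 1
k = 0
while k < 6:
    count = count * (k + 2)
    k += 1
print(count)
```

k=0: count = 1*2 = 2
k=1: count = 2*3 = 6
k=2: count = 6*4 = 24
k=3: count = 24*5 = 120
k=4: count = 120*6 = 720
k=5: count = 720*7 = 5040

5040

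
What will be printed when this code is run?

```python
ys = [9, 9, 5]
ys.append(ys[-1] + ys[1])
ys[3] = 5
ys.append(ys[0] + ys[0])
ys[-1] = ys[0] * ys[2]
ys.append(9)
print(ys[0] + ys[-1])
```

append ys[-1]+ys[1] = 5+9 = 14 → [9, 9, 5, 14]
ys[3] = 5 → [9, 9, 5, 5]
append ys[0]+ys[0] = 9+9 = 18 → [9, 9, 5, 5, 18]
ys[-1] = ys[0]*ys[2] = 9*5 = 45 → [9, 9, 5, 5, 45]
append 9 → [9, 9, 5, 5, 45, 9]
ys[0]+ys[-1] = 9+9 = 18

18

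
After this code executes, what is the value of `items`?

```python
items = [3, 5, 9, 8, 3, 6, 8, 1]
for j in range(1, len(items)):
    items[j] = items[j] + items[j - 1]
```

[3, 8, 17, 25, 28, 34, 42, 43]

j=1: items[1] = 5+3 = 8 → [3, 8, 9, 8, 3, 6, 8, 1]
j=2: items[2] = 9+8 = 17 → [3, 8, 17, 8, 3, 6, 8, 1]
j=3: items[3] = 8+17 = 25 → [3, 8, 17, 25, 3, 6, 8, 1]
j=4: items[4] = 3+25 = 28 → [3, 8, 17, 25, 28, 6, 8, 1]
j=5: items[5] = 6+28 = 34 → [3, 8, 17, 25, 28, 34, 8, 1]
j=6: items[6] = 8+34 = 42 → [3, 8, 17, 25, 28, 34, 42, 1]
j=7: items[7] = 1+42 = 43 → [3, 8, 17, 25, 28, 34, 42, 43]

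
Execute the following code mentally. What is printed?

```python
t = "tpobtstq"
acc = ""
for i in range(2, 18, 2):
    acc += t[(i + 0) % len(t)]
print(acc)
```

i=2: add t[2]='o' → 'o'
i=4: add t[4]='t' → 'ot'
i=6: add t[6]='t' → 'ott'
i=8: add t[0]='t' → 'ottt'
i=10: add t[2]='o' → 'ottto'
i=12: add t[4]='t' → 'otttot'
i=14: add t[6]='t' → 'otttott'
i=16: add t[0]='t' → 'otttottt'

otttottt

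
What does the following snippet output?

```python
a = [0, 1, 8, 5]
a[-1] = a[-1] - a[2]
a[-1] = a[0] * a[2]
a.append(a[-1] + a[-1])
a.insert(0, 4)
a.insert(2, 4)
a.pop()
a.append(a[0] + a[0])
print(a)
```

a[-1] = a[-1]-a[2] = 5-8 = -3 → [0, 1, 8, -3]
a[-1] = a[0]*a[2] = 0*8 = 0 → [0, 1, 8, 0]
append a[-1]+a[-1] = 0+0 = 0 → [0, 1, 8, 0, 0]
insert 4 at 0 → [4, 0, 1, 8, 0, 0]
insert 4 at 2 → [4, 0, 4, 1, 8, 0, 0]
pop() removes 0 → [4, 0, 4, 1, 8, 0]
append a[0]+a[0] = 4+4 = 8 → [4, 0, 4, 1, 8, 0, 8]

[4, 0, 4, 1, 8, 0, 8]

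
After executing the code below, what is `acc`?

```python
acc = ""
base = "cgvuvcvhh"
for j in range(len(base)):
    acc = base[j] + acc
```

j=0: prepend 'c' → 'c'
j=1: prepend 'g' → 'gc'
j=2: prepend 'v' → 'vgc'
j=3: prepend 'u' → 'uvgc'
j=4: prepend 'v' → 'vuvgc'
j=5: prepend 'c' → 'cvuvgc'
j=6: prepend 'v' → 'vcvuvgc'
j=7: prepend 'h' → 'hvcvuvgc'
j=8: prepend 'h' → 'hhvcvuvgc'

'hhvcvuvgc'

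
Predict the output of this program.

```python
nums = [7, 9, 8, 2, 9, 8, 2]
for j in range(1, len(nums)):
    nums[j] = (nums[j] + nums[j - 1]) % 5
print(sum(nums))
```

16

j=1: nums[1] = (9+7)%5 = 1 → [7, 1, 8, 2, 9, 8, 2]
j=2: nums[2] = (8+1)%5 = 4 → [7, 1, 4, 2, 9, 8, 2]
j=3: nums[3] = (2+4)%5 = 1 → [7, 1, 4, 1, 9, 8, 2]
j=4: nums[4] = (9+1)%5 = 0 → [7, 1, 4, 1, 0, 8, 2]
j=5: nums[5] = (8+0)%5 = 3 → [7, 1, 4, 1, 0, 3, 2]
j=6: nums[6] = (2+3)%5 = 0 → [7, 1, 4, 1, 0, 3, 0]
sum = 16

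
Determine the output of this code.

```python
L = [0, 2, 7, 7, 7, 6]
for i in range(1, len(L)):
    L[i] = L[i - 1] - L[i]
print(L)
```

[0, -2, -9, -16, -23, -29]

i=1: L[1] = 0-2 = -2 → [0, -2, 7, 7, 7, 6]
i=2: L[2] = (-2)-7 = -9 → [0, -2, -9, 7, 7, 6]
i=3: L[3] = (-9)-7 = -16 → [0, -2, -9, -16, 7, 6]
i=4: L[4] = (-16)-7 = -23 → [0, -2, -9, -16, -23, 6]
i=5: L[5] = (-23)-6 = -29 → [0, -2, -9, -16, -23, -29]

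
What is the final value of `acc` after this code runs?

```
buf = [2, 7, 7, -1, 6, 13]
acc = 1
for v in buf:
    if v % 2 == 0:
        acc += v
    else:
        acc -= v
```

v=2: even, acc = 1+2 = 3
v=7: not even, acc = 3-7 = -4
v=7: not even, acc = (-4)-7 = -11
v=-1: not even, acc = (-11)-(-1) = -10
v=6: even, acc = (-10)+6 = -4
v=13: not even, acc = (-4)-13 = -17

-17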